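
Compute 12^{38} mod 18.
0

Using successive squaring:
Binary expansion of 38: 100110
Powers of 12 mod 18 (each is the square of the previous):
  12^1 ≡ 12 (mod 18)
  12^2 ≡ 12² = 144 ≡ 0 (mod 18)
  12^4 ≡ 0² = 0 ≡ 0 (mod 18)
  12^8 ≡ 0² = 0 ≡ 0 (mod 18)
  12^16 ≡ 0² = 0 ≡ 0 (mod 18)
  12^32 ≡ 0² = 0 ≡ 0 (mod 18)
38 = 32 + 4 + 2, so 12^38 = 12^32 × 12^4 × 12^2 ≡ 0 × 0 × 0 (mod 18)
Multiplying step by step:
  0 × 0 = 0 ≡ 0 (mod 18)
  0 × 0 = 0 ≡ 0 (mod 18)
Result: 12^38 ≡ 0 (mod 18)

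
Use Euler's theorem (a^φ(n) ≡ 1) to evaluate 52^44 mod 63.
By Euler: 52^{36} ≡ 1 (mod 63) since gcd(52, 63) = 1. 44 = 1×36 + 8. So 52^{44} ≡ 52^{8} ≡ 58 (mod 63)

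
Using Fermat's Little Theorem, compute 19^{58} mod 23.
18

By Fermat's Little Theorem, a^(p-1) ≡ 1 (mod p) for prime p and gcd(a, p) = 1
Here p = 23, so 19^22 ≡ 1 (mod 23)
We can reduce the exponent: 58 mod 22 = 14
So 19^58 ≡ 19^14 (mod 23)
Computing: 19^14 mod 23 = 18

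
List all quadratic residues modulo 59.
QRs mod 59: {1, 3, 4, 5, 7, 9, 12, 15, 16, 17, 19, 20, 21, 22, 25, 26, 27, 28, 29, 35, 36, 41, 45, 46, 48, 49, 51, 53, 57}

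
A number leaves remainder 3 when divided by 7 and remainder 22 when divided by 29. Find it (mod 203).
M = 7 × 29 = 203. M₁ = 29, y₁ ≡ 1 (mod 7). M₂ = 7, y₂ ≡ 25 (mod 29). r = 3×29×1 + 22×7×25 ≡ 80 (mod 203)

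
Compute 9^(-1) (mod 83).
37

Using Extended Euclidean Algorithm:
gcd(9, 83) = 1
Bezout coefficients: 9 × 37 + 83 × -4 = 1
So 9 × 37 ≡ 1 (mod 83)
The inverse is 37 mod 83 = 37
Verification: 9 × 37 = 333 = 4 × 83 + 1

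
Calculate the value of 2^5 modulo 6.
5 = 4 + 1 (binary 101). Repeated squaring mod 6: 2^1 ≡ 2; 2^2 ≡ 2² = 4 ≡ 4; 2^4 ≡ 4² = 16 ≡ 4. Multiply: 2^5 = 2^4 × 2^1 ≡ 4 × 2 (mod 6): 4 × 2 = 8 ≡ 2. So 2^5 ≡ 2 (mod 6).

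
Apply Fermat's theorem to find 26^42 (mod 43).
By Fermat's Little Theorem, 26^{42} ≡ 1 (mod 43) since 43 is prime and gcd(26, 43) = 1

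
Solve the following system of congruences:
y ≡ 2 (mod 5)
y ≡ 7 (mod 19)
7

Using the Chinese Remainder Theorem:
M = product of moduli = 95
For equation 1: M_1 = 19, 19 ≡ 4 (mod 5), inverse of 19 mod 5 is 4 (check: 4 × 4 = 16 ≡ 1 (mod 5))
For equation 2: M_2 = 5, 5 ≡ 5 (mod 19), inverse of 5 mod 19 is 4 (check: 5 × 4 = 20 ≡ 1 (mod 19))
Combine: y ≡ Σ r_i×M_i×(M_i⁻¹ mod m_i) = 2×19×4 + 7×5×4 = 152 + 140 = 292
292 mod 95 = 7
y ≡ 7 (mod 95)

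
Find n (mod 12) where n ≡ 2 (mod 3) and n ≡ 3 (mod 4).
M = 3 × 4 = 12. M₁ = 4, y₁ ≡ 1 (mod 3). M₂ = 3, y₂ ≡ 3 (mod 4). n = 2×4×1 + 3×3×3 ≡ 11 (mod 12)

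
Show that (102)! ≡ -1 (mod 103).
(102)! mod 103 = 102. Since this equals -1 (mod 103), Wilson confirms 103 is prime.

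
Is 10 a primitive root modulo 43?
No

To verify, check if 10^(42/q) ≢ 1 (mod 43) for each prime divisor q of 42
Divisors of 42 = 42: [1, 2, 3, 6, 7, 14, 21, 42]
  10^(42/2) = 10^21 ≡ 1 (mod 43)
  10^(42/3) = 10^14 ≡ 36 (mod 43)
  10^(42/7) = 10^6 ≡ 35 (mod 43)
Conclusion: 10 is not a primitive root modulo 43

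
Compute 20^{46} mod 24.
16

Using successive squaring:
Binary expansion of 46: 101110
Powers of 20 mod 24 (each is the square of the previous):
  20^1 ≡ 20 (mod 24)
  20^2 ≡ 20² = 400 ≡ 16 (mod 24)
  20^4 ≡ 16² = 256 ≡ 16 (mod 24)
  20^8 ≡ 16² = 256 ≡ 16 (mod 24)
  20^16 ≡ 16² = 256 ≡ 16 (mod 24)
  20^32 ≡ 16² = 256 ≡ 16 (mod 24)
46 = 32 + 8 + 4 + 2, so 20^46 = 20^32 × 20^8 × 20^4 × 20^2 ≡ 16 × 16 × 16 × 16 (mod 24)
Multiplying step by step:
  16 × 16 = 256 ≡ 16 (mod 24)
  16 × 16 = 256 ≡ 16 (mod 24)
  16 × 16 = 256 ≡ 16 (mod 24)
Result: 20^46 ≡ 16 (mod 24)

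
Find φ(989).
924

Prime factorization: 989 = 23 × 43
Using the formula φ(n) = n × Π(1 - 1/p) for each prime factor p:
φ(989) = 989 × (1 - 1/23) × (1 - 1/43)
φ(989) = 924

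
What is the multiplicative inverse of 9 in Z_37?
9^(-1) ≡ 33 (mod 37). Verification: 9 × 33 = 297 ≡ 1 (mod 37)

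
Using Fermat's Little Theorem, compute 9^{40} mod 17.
1

By Fermat's Little Theorem, a^(p-1) ≡ 1 (mod p) for prime p and gcd(a, p) = 1
Here p = 17, so 9^16 ≡ 1 (mod 17)
We can reduce the exponent: 40 mod 16 = 8
So 9^40 ≡ 9^8 (mod 17)
Computing: 9^8 mod 17 = 1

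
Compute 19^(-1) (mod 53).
19^(-1) ≡ 14 (mod 53). Verification: 19 × 14 = 266 ≡ 1 (mod 53)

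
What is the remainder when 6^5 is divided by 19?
5 = 4 + 1 (binary 101). Repeated squaring mod 19: 6^1 ≡ 6; 6^2 ≡ 6² = 36 ≡ 17; 6^4 ≡ 17² = 289 ≡ 4. Multiply: 6^5 = 6^4 × 6^1 ≡ 4 × 6 (mod 19): 4 × 6 = 24 ≡ 5. So 6^5 ≡ 5 (mod 19).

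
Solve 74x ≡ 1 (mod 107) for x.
94

Using Extended Euclidean Algorithm:
gcd(74, 107) = 1
Bezout coefficients: 74 × -13 + 107 × 9 = 1
So 74 × -13 ≡ 1 (mod 107)
The inverse is -13 mod 107 = 94
Verification: 74 × 94 = 6956 = 65 × 107 + 1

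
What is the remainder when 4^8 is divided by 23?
8 = 8 (binary 1000). Repeated squaring mod 23: 4^1 ≡ 4; 4^2 ≡ 4² = 16 ≡ 16; 4^4 ≡ 16² = 256 ≡ 3; 4^8 ≡ 3² = 9 ≡ 9. So 4^8 ≡ 9 (mod 23).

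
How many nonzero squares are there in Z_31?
For prime 31, there are (p-1)/2 = (31-1)/2 = 15 quadratic residues (excluding 0).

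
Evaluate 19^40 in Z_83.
Using repeated squaring. 40 = 32 + 8 (binary 101000). Repeated squaring mod 83: 19^1 ≡ 19; 19^2 ≡ 19² = 361 ≡ 29; 19^4 ≡ 29² = 841 ≡ 11; 19^8 ≡ 11² = 121 ≡ 38; 19^16 ≡ 38² = 1444 ≡ 33; 19^32 ≡ 33² = 1089 ≡ 10. Multiply: 19^40 = 19^32 × 19^8 ≡ 10 × 38 (mod 83): 10 × 38 = 380 ≡ 48. So 19^40 ≡ 48 (mod 83).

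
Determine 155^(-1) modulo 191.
155^(-1) ≡ 122 (mod 191). Verification: 155 × 122 = 18910 ≡ 1 (mod 191)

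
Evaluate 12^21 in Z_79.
Using repeated squaring. 21 = 16 + 4 + 1 (binary 10101). Repeated squaring mod 79: 12^1 ≡ 12; 12^2 ≡ 12² = 144 ≡ 65; 12^4 ≡ 65² = 4225 ≡ 38; 12^8 ≡ 38² = 1444 ≡ 22; 12^16 ≡ 22² = 484 ≡ 10. Multiply: 12^21 = 12^16 × 12^4 × 12^1 ≡ 10 × 38 × 12 (mod 79): 10 × 38 = 380 ≡ 64; 64 × 12 = 768 ≡ 57. So 12^21 ≡ 57 (mod 79).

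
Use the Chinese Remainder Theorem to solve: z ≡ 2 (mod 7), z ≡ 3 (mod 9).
M = 7 × 9 = 63. M₁ = 9, y₁ ≡ 4 (mod 7). M₂ = 7, y₂ ≡ 4 (mod 9). z = 2×9×4 + 3×7×4 ≡ 30 (mod 63)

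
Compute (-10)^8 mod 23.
(-10) ≡ 13 (mod 23). 8 = 8 (binary 1000). Repeated squaring mod 23: 13^1 ≡ 13; 13^2 ≡ 13² = 169 ≡ 8; 13^4 ≡ 8² = 64 ≡ 18; 13^8 ≡ 18² = 324 ≡ 2. So (-10)^8 ≡ 2 (mod 23).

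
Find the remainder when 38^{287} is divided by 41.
By Fermat: 38^{40} ≡ 1 (mod 41). 287 = 7×40 + 7. So 38^{287} ≡ 38^{7} ≡ 27 (mod 41)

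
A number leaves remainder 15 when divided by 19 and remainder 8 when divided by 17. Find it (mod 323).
M = 19 × 17 = 323. M₁ = 17, y₁ ≡ 9 (mod 19). M₂ = 19, y₂ ≡ 9 (mod 17). z = 15×17×9 + 8×19×9 ≡ 110 (mod 323)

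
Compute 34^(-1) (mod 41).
34^(-1) ≡ 35 (mod 41). Verification: 34 × 35 = 1190 ≡ 1 (mod 41)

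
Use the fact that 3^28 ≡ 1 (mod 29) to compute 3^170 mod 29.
By Fermat: 3^{28} ≡ 1 (mod 29). 170 = 6×28 + 2. So 3^{170} ≡ 3^{2} ≡ 9 (mod 29)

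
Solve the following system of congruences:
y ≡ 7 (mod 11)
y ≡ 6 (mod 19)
139

Using the Chinese Remainder Theorem:
M = product of moduli = 209
For equation 1: M_1 = 19, 19 ≡ 8 (mod 11), inverse of 19 mod 11 is 7 (check: 8 × 7 = 56 ≡ 1 (mod 11))
For equation 2: M_2 = 11, 11 ≡ 11 (mod 19), inverse of 11 mod 19 is 7 (check: 11 × 7 = 77 ≡ 1 (mod 19))
Combine: y ≡ Σ r_i×M_i×(M_i⁻¹ mod m_i) = 7×19×7 + 6×11×7 = 931 + 462 = 1393
1393 mod 209 = 139
y ≡ 139 (mod 209)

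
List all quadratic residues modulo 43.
QRs mod 43: {1, 4, 6, 9, 10, 11, 13, 14, 15, 16, 17, 21, 23, 24, 25, 31, 35, 36, 38, 40, 41}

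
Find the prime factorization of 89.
89

Divide by primes starting from smallest:
89 ÷ 89 = 1

89 = 89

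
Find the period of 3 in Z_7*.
Powers of 3 mod 7: 3^1≡3, 3^2≡2, 3^3≡6, 3^4≡4, 3^5≡5, 3^6≡1. Order = 6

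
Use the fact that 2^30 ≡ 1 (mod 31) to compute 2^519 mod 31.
By Fermat: 2^{30} ≡ 1 (mod 31). 519 ≡ 9 (mod 30). So 2^{519} ≡ 2^{9} ≡ 16 (mod 31)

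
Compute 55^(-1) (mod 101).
90

Using Extended Euclidean Algorithm:
gcd(55, 101) = 1
Bezout coefficients: 55 × -11 + 101 × 6 = 1
So 55 × -11 ≡ 1 (mod 101)
The inverse is -11 mod 101 = 90
Verification: 55 × 90 = 4950 = 49 × 101 + 1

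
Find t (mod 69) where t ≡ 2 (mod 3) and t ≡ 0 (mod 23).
M = 3 × 23 = 69. M₁ = 23, y₁ ≡ 2 (mod 3). M₂ = 3, y₂ ≡ 8 (mod 23). t = 2×23×2 + 0×3×8 ≡ 23 (mod 69)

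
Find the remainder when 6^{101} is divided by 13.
By Fermat: 6^{12} ≡ 1 (mod 13). 101 = 8×12 + 5. So 6^{101} ≡ 6^{5} ≡ 2 (mod 13)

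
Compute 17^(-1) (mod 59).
17^(-1) ≡ 7 (mod 59). Verification: 17 × 7 = 119 ≡ 1 (mod 59)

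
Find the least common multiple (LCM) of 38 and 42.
798

First find GCD(38, 42) using the Euclidean algorithm:
38 = 0 × 42 + 38
42 = 1 × 38 + 4
38 = 9 × 4 + 2
4 = 2 × 2 + 0
GCD(38, 42) = 2

LCM formula: LCM(a, b) = (a × b) / GCD(a, b)
LCM(38, 42) = (38 × 42) / 2
LCM(38, 42) = 1596 / 2
LCM(38, 42) = 798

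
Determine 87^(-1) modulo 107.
87^(-1) ≡ 16 (mod 107). Verification: 87 × 16 = 1392 ≡ 1 (mod 107)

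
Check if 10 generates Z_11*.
p - 1 = 10 has prime divisors 2, 5. Check 10^(10/q) mod 11 for each: 10^(10/2) = 10^5 ≡ 10, 10^(10/5) = 10^2 ≡ 1 (mod 11). Since 10^2 ≡ 1 (mod 11), the order of 10 divides 2 (in fact the order is 2) ≠ 10, so it is not a primitive root.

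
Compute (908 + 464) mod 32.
28

(908 + 464) = 1372
1372 mod 32 = 28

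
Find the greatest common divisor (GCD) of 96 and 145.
1

Using the Euclidean algorithm:
96 = 0 × 145 + 96
145 = 1 × 96 + 49
96 = 1 × 49 + 47
49 = 1 × 47 + 2
47 = 23 × 2 + 1
2 = 2 × 1 + 0

GCD(96, 145) = 1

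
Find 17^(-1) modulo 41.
29

Using Extended Euclidean Algorithm:
gcd(17, 41) = 1
Bezout coefficients: 17 × -12 + 41 × 5 = 1
So 17 × -12 ≡ 1 (mod 41)
The inverse is -12 mod 41 = 29
Verification: 17 × 29 = 493 = 12 × 41 + 1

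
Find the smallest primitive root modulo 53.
2

A primitive root g modulo p has order p-1 = 52
Prime divisors of 52: [2, 13]
g is a primitive root iff g^(52/q) ≢ 1 (mod 53) for each prime divisor q
Testing small values:
  g = 2: 2^26 ≡ 52, 2^4 ≡ 16 (mod 53) → none is 1, primitive root!
The smallest primitive root is 2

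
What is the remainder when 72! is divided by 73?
By Wilson's theorem, (72)! ≡ -1 ≡ 72 (mod 73)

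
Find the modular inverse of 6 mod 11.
6^(-1) ≡ 2 (mod 11). Verification: 6 × 2 = 12 ≡ 1 (mod 11)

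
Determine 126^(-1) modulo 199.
126^(-1) ≡ 169 (mod 199). Verification: 126 × 169 = 21294 ≡ 1 (mod 199)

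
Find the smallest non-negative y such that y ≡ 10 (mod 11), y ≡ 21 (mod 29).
21

Using the Chinese Remainder Theorem:
M = product of moduli = 319
For equation 1: M_1 = 29, 29 ≡ 7 (mod 11), inverse of 29 mod 11 is 8 (check: 7 × 8 = 56 ≡ 1 (mod 11))
For equation 2: M_2 = 11, 11 ≡ 11 (mod 29), inverse of 11 mod 29 is 8 (check: 11 × 8 = 88 ≡ 1 (mod 29))
Combine: y ≡ Σ r_i×M_i×(M_i⁻¹ mod m_i) = 10×29×8 + 21×11×8 = 2320 + 1848 = 4168
4168 mod 319 = 21
y ≡ 21 (mod 319)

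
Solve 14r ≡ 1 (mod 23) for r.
14^(-1) ≡ 5 (mod 23). Verification: 14 × 5 = 70 ≡ 1 (mod 23)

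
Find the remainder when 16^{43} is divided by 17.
By Fermat: 16^{16} ≡ 1 (mod 17). 43 = 2×16 + 11. So 16^{43} ≡ 16^{11} ≡ 16 (mod 17)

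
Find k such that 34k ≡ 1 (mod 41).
34^(-1) ≡ 35 (mod 41). Verification: 34 × 35 = 1190 ≡ 1 (mod 41)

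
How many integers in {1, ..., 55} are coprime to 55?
40

Prime factorization: 55 = 5 × 11
Using the formula φ(n) = n × Π(1 - 1/p) for each prime factor p:
φ(55) = 55 × (1 - 1/5) × (1 - 1/11)
φ(55) = 40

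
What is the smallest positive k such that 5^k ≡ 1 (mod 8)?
Powers of 5 mod 8: 5^1≡5, 5^2≡1. Order = 2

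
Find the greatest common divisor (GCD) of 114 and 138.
6

Using the Euclidean algorithm:
114 = 0 × 138 + 114
138 = 1 × 114 + 24
114 = 4 × 24 + 18
24 = 1 × 18 + 6
18 = 3 × 6 + 0

GCD(114, 138) = 6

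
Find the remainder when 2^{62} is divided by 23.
By Fermat: 2^{22} ≡ 1 (mod 23). 62 = 2×22 + 18. So 2^{62} ≡ 2^{18} ≡ 13 (mod 23)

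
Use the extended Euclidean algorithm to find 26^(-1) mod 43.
Extended GCD: 26(5) + 43(-3) = 1. So 26^(-1) ≡ 5 ≡ 5 (mod 43). Verify: 26 × 5 = 130 ≡ 1 (mod 43)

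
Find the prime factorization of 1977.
3 × 659

Divide by primes starting from smallest:
1977 ÷ 3 = 659
659 ÷ 659 = 1

1977 = 3 × 659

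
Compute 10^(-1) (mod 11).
10^(-1) ≡ 10 (mod 11). Verification: 10 × 10 = 100 ≡ 1 (mod 11)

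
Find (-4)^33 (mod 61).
Using repeated squaring. (-4) ≡ 57 (mod 61). 33 = 32 + 1 (binary 100001). Repeated squaring mod 61: 57^1 ≡ 57; 57^2 ≡ 57² = 3249 ≡ 16; 57^4 ≡ 16² = 256 ≡ 12; 57^8 ≡ 12² = 144 ≡ 22; 57^16 ≡ 22² = 484 ≡ 57; 57^32 ≡ 57² = 3249 ≡ 16. Multiply: (-4)^33 ≡ 57^32 × 57^1 ≡ 16 × 57 (mod 61): 16 × 57 = 912 ≡ 58. So (-4)^33 ≡ 58 (mod 61).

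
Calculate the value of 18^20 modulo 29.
Using repeated squaring. 20 = 16 + 4 (binary 10100). Repeated squaring mod 29: 18^1 ≡ 18; 18^2 ≡ 18² = 324 ≡ 5; 18^4 ≡ 5² = 25 ≡ 25; 18^8 ≡ 25² = 625 ≡ 16; 18^16 ≡ 16² = 256 ≡ 24. Multiply: 18^20 = 18^16 × 18^4 ≡ 24 × 25 (mod 29): 24 × 25 = 600 ≡ 20. So 18^20 ≡ 20 (mod 29).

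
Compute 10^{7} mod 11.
10

Using successive squaring:
Binary expansion of 7: 111
Powers of 10 mod 11 (each is the square of the previous):
  10^1 ≡ 10 (mod 11)
  10^2 ≡ 10² = 100 ≡ 1 (mod 11)
  10^4 ≡ 1² = 1 ≡ 1 (mod 11)
7 = 4 + 2 + 1, so 10^7 = 10^4 × 10^2 × 10^1 ≡ 1 × 1 × 10 (mod 11)
Multiplying step by step:
  1 × 1 = 1 ≡ 1 (mod 11)
  1 × 10 = 10 ≡ 10 (mod 11)
Result: 10^7 ≡ 10 (mod 11)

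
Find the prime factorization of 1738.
2 × 11 × 79

Divide by primes starting from smallest:
1738 ÷ 2 = 869
869 ÷ 11 = 79
79 ÷ 79 = 1

1738 = 2 × 11 × 79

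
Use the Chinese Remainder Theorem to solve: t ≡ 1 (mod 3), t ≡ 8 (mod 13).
M = 3 × 13 = 39. M₁ = 13, y₁ ≡ 1 (mod 3). M₂ = 3, y₂ ≡ 9 (mod 13). t = 1×13×1 + 8×3×9 ≡ 34 (mod 39)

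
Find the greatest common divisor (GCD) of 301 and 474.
1

Using the Euclidean algorithm:
301 = 0 × 474 + 301
474 = 1 × 301 + 173
301 = 1 × 173 + 128
173 = 1 × 128 + 45
128 = 2 × 45 + 38
45 = 1 × 38 + 7
38 = 5 × 7 + 3
7 = 2 × 3 + 1
3 = 3 × 1 + 0

GCD(301, 474) = 1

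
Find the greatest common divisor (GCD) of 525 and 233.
1

Using the Euclidean algorithm:
525 = 2 × 233 + 59
233 = 3 × 59 + 56
59 = 1 × 56 + 3
56 = 18 × 3 + 2
3 = 1 × 2 + 1
2 = 2 × 1 + 0

GCD(525, 233) = 1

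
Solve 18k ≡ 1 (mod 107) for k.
6

Using Extended Euclidean Algorithm:
gcd(18, 107) = 1
Bezout coefficients: 18 × 6 + 107 × -1 = 1
So 18 × 6 ≡ 1 (mod 107)
The inverse is 6 mod 107 = 6
Verification: 18 × 6 = 108 = 1 × 107 + 1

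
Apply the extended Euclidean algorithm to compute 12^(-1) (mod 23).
Extended GCD: 12(2) + 23(-1) = 1. So 12^(-1) ≡ 2 ≡ 2 (mod 23). Verify: 12 × 2 = 24 ≡ 1 (mod 23)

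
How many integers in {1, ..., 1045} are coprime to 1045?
720

Prime factorization: 1045 = 5 × 11 × 19
Using the formula φ(n) = n × Π(1 - 1/p) for each prime factor p:
φ(1045) = 1045 × (1 - 1/5) × (1 - 1/11) × (1 - 1/19)
φ(1045) = 720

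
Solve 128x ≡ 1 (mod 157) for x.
128^(-1) ≡ 92 (mod 157). Verification: 128 × 92 = 11776 ≡ 1 (mod 157)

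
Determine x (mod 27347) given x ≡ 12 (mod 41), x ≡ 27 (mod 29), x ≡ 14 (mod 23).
4522

Using the Chinese Remainder Theorem:
M = product of moduli = 27347
For equation 1: M_1 = 667, 667 ≡ 11 (mod 41), inverse of 667 mod 41 is 15 (check: 11 × 15 = 165 ≡ 1 (mod 41))
For equation 2: M_2 = 943, 943 ≡ 15 (mod 29), inverse of 943 mod 29 is 2 (check: 15 × 2 = 30 ≡ 1 (mod 29))
For equation 3: M_3 = 1189, 1189 ≡ 16 (mod 23), inverse of 1189 mod 23 is 13 (check: 16 × 13 = 208 ≡ 1 (mod 23))
Combine: x ≡ Σ r_i×M_i×(M_i⁻¹ mod m_i) = 12×667×15 + 27×943×2 + 14×1189×13 = 120060 + 50922 + 216398 = 387380
387380 mod 27347 = 4522
x ≡ 4522 (mod 27347)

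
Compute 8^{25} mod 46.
6

Using successive squaring:
Binary expansion of 25: 11001
Powers of 8 mod 46 (each is the square of the previous):
  8^1 ≡ 8 (mod 46)
  8^2 ≡ 8² = 64 ≡ 18 (mod 46)
  8^4 ≡ 18² = 324 ≡ 2 (mod 46)
  8^8 ≡ 2² = 4 ≡ 4 (mod 46)
  8^16 ≡ 4² = 16 ≡ 16 (mod 46)
25 = 16 + 8 + 1, so 8^25 = 8^16 × 8^8 × 8^1 ≡ 16 × 4 × 8 (mod 46)
Multiplying step by step:
  16 × 4 = 64 ≡ 18 (mod 46)
  18 × 8 = 144 ≡ 6 (mod 46)
Result: 8^25 ≡ 6 (mod 46)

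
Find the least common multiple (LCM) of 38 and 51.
1938

First find GCD(38, 51) using the Euclidean algorithm:
38 = 0 × 51 + 38
51 = 1 × 38 + 13
38 = 2 × 13 + 12
13 = 1 × 12 + 1
12 = 12 × 1 + 0
GCD(38, 51) = 1

LCM formula: LCM(a, b) = (a × b) / GCD(a, b)
LCM(38, 51) = (38 × 51) / 1
LCM(38, 51) = 1938 / 1
LCM(38, 51) = 1938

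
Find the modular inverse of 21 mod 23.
21^(-1) ≡ 11 (mod 23). Verification: 21 × 11 = 231 ≡ 1 (mod 23)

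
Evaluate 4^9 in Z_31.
9 = 8 + 1 (binary 1001). Repeated squaring mod 31: 4^1 ≡ 4; 4^2 ≡ 4² = 16 ≡ 16; 4^4 ≡ 16² = 256 ≡ 8; 4^8 ≡ 8² = 64 ≡ 2. Multiply: 4^9 = 4^8 × 4^1 ≡ 2 × 4 (mod 31): 2 × 4 = 8 ≡ 8. So 4^9 ≡ 8 (mod 31).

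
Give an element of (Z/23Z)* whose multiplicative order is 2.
22 has order 2 mod 23 since 22^{2} ≡ 1 (mod 23) and no smaller power works.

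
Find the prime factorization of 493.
17 × 29

Divide by primes starting from smallest:
493 ÷ 17 = 29
29 ÷ 29 = 1

493 = 17 × 29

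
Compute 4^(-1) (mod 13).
10

Using Extended Euclidean Algorithm:
gcd(4, 13) = 1
Bezout coefficients: 4 × -3 + 13 × 1 = 1
So 4 × -3 ≡ 1 (mod 13)
The inverse is -3 mod 13 = 10
Verification: 4 × 10 = 40 = 3 × 13 + 1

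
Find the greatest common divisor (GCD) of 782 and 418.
2

Using the Euclidean algorithm:
782 = 1 × 418 + 364
418 = 1 × 364 + 54
364 = 6 × 54 + 40
54 = 1 × 40 + 14
40 = 2 × 14 + 12
14 = 1 × 12 + 2
12 = 6 × 2 + 0

GCD(782, 418) = 2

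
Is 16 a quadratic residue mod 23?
By Euler's criterion: 16^{11} ≡ 1 (mod 23). Since this equals 1, 16 is a QR.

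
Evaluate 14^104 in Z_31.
Using Fermat: 14^{30} ≡ 1 (mod 31). 104 ≡ 14 (mod 30). So 14^{104} ≡ 14^{14} ≡ 20 (mod 31)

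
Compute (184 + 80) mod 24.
0

(184 + 80) = 264
264 mod 24 = 0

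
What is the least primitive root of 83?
2

A primitive root g modulo p has order p-1 = 82
Prime divisors of 82: [2, 41]
g is a primitive root iff g^(82/q) ≢ 1 (mod 83) for each prime divisor q
Testing small values:
  g = 2: 2^41 ≡ 82, 2^2 ≡ 4 (mod 83) → none is 1, primitive root!
The smallest primitive root is 2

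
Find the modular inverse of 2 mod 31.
2^(-1) ≡ 16 (mod 31). Verification: 2 × 16 = 32 ≡ 1 (mod 31)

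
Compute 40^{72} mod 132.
16

Using successive squaring:
Binary expansion of 72: 1001000
Powers of 40 mod 132 (each is the square of the previous):
  40^1 ≡ 40 (mod 132)
  40^2 ≡ 40² = 1600 ≡ 16 (mod 132)
  40^4 ≡ 16² = 256 ≡ 124 (mod 132)
  40^8 ≡ 124² = 15376 ≡ 64 (mod 132)
  40^16 ≡ 64² = 4096 ≡ 4 (mod 132)
  40^32 ≡ 4² = 16 ≡ 16 (mod 132)
  40^64 ≡ 16² = 256 ≡ 124 (mod 132)
72 = 64 + 8, so 40^72 = 40^64 × 40^8 ≡ 124 × 64 (mod 132)
Multiplying step by step:
  124 × 64 = 7936 ≡ 16 (mod 132)
Result: 40^72 ≡ 16 (mod 132)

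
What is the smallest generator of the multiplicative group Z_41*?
p - 1 = 40 has prime divisors 2, 5. h is a primitive root mod 41 iff h^(40/q) ≢ 1 (mod 41) for each such q.
h = 2: 2^20 ≡ 1, 2^8 ≡ 10 (mod 41); 2^20 ≡ 1, so not a primitive root.
h = 3: 3^20 ≡ 40, 3^8 ≡ 1 (mod 41); 3^8 ≡ 1, so not a primitive root.
h = 4: 4^20 ≡ 1, 4^8 ≡ 18 (mod 41); 4^20 ≡ 1, so not a primitive root.
h = 5: 5^20 ≡ 1, 5^8 ≡ 18 (mod 41); 5^20 ≡ 1, so not a primitive root.
h = 6: 6^20 ≡ 40, 6^8 ≡ 10 (mod 41); none is 1, so 6 has order 40 and is a primitive root.
The smallest primitive root mod 41 is g = 6.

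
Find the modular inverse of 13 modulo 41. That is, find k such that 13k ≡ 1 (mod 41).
19

Using Extended Euclidean Algorithm:
gcd(13, 41) = 1
Bezout coefficients: 13 × 19 + 41 × -6 = 1
So 13 × 19 ≡ 1 (mod 41)
The inverse is 19 mod 41 = 19
Verification: 13 × 19 = 247 = 6 × 41 + 1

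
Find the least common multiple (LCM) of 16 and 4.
16

First find GCD(16, 4) using the Euclidean algorithm:
16 = 4 × 4 + 0
GCD(16, 4) = 4

LCM formula: LCM(a, b) = (a × b) / GCD(a, b)
LCM(16, 4) = (16 × 4) / 4
LCM(16, 4) = 64 / 4
LCM(16, 4) = 16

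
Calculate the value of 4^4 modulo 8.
4 = 4 (binary 100). Repeated squaring mod 8: 4^1 ≡ 4; 4^2 ≡ 4² = 16 ≡ 0; 4^4 ≡ 0² = 0 ≡ 0. So 4^4 ≡ 0 (mod 8).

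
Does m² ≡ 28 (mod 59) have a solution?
By Euler's criterion: 28^{29} ≡ 1 (mod 59). Since this equals 1, 28 is a QR.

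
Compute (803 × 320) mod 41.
13

(803 × 320) = 256960
256960 mod 41 = 13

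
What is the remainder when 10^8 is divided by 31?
8 = 8 (binary 1000). Repeated squaring mod 31: 10^1 ≡ 10; 10^2 ≡ 10² = 100 ≡ 7; 10^4 ≡ 7² = 49 ≡ 18; 10^8 ≡ 18² = 324 ≡ 14. So 10^8 ≡ 14 (mod 31).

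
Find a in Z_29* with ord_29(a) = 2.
28 has order 2 mod 29 since 28^{2} ≡ 1 (mod 29) and no smaller power works.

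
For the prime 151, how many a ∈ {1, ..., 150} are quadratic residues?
For prime 151, there are (p-1)/2 = (151-1)/2 = 75 quadratic residues (excluding 0).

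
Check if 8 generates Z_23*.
p - 1 = 22 has prime divisors 2, 11. Check 8^(22/q) mod 23 for each: 8^(22/2) = 8^11 ≡ 1, 8^(22/11) = 8^2 ≡ 18 (mod 23). Since 8^11 ≡ 1 (mod 23), the order of 8 divides 11 (in fact the order is 11) ≠ 22, so it is not a primitive root.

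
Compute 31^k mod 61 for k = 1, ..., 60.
g^1, g^2, ..., g^{60} mod 61: {31, 46, 23, 42, 21, 41, 51, 56, 28, 14, 7, 34, 17, 39, 50, 25, 43, 52, 26, 13, 37, 49, 55, 58, 29, 45, 53, 57, 59, 60, 30, 15, 38, 19, 40, 20, 10, 5, 33, 47, 54, 27, 44, 22, 11, 36, 18, 9, 35, 48, 24, 12, 6, 3, 32, 16, 8, 4, 2, 1}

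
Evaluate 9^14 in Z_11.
Using Fermat: 9^{10} ≡ 1 (mod 11). 14 ≡ 4 (mod 10). So 9^{14} ≡ 9^{4} ≡ 5 (mod 11)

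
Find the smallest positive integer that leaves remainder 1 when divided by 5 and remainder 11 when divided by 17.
M = 5 × 17 = 85. M₁ = 17, y₁ ≡ 3 (mod 5). M₂ = 5, y₂ ≡ 7 (mod 17). n = 1×17×3 + 11×5×7 ≡ 11 (mod 85). The smallest positive such number is 11.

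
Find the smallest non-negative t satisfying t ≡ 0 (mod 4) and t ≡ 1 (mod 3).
M = 4 × 3 = 12. M₁ = 3, y₁ ≡ 3 (mod 4). M₂ = 4, y₂ ≡ 1 (mod 3). t = 0×3×3 + 1×4×1 ≡ 4 (mod 12)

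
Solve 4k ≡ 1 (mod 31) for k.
8

Using Extended Euclidean Algorithm:
gcd(4, 31) = 1
Bezout coefficients: 4 × 8 + 31 × -1 = 1
So 4 × 8 ≡ 1 (mod 31)
The inverse is 8 mod 31 = 8
Verification: 4 × 8 = 32 = 1 × 31 + 1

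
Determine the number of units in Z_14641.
13310

Prime factorization: 14641 = 11^4
Using the formula φ(n) = n × Π(1 - 1/p) for each prime factor p:
φ(14641) = 14641 × (1 - 1/11)
φ(14641) = 13310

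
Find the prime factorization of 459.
3^3 × 17

Divide by primes starting from smallest:
459 ÷ 3 = 153
153 ÷ 3 = 51
51 ÷ 3 = 17
17 ÷ 17 = 1

459 = 3^3 × 17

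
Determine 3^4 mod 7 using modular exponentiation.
4 = 4 (binary 100). Repeated squaring mod 7: 3^1 ≡ 3; 3^2 ≡ 3² = 9 ≡ 2; 3^4 ≡ 2² = 4 ≡ 4. So 3^4 ≡ 4 (mod 7).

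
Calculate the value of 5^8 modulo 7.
8 = 8 (binary 1000). Repeated squaring mod 7: 5^1 ≡ 5; 5^2 ≡ 5² = 25 ≡ 4; 5^4 ≡ 4² = 16 ≡ 2; 5^8 ≡ 2² = 4 ≡ 4. So 5^8 ≡ 4 (mod 7).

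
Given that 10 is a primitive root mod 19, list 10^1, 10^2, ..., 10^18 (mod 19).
g^1, g^2, ..., g^{18} mod 19: {10, 5, 12, 6, 3, 11, 15, 17, 18, 9, 14, 7, 13, 16, 8, 4, 2, 1}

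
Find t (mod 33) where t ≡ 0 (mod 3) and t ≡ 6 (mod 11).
M = 3 × 11 = 33. M₁ = 11, y₁ ≡ 2 (mod 3). M₂ = 3, y₂ ≡ 4 (mod 11). t = 0×11×2 + 6×3×4 ≡ 6 (mod 33)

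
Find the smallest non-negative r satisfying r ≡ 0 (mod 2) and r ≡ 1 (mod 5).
M = 2 × 5 = 10. M₁ = 5, y₁ ≡ 1 (mod 2). M₂ = 2, y₂ ≡ 3 (mod 5). r = 0×5×1 + 1×2×3 ≡ 6 (mod 10)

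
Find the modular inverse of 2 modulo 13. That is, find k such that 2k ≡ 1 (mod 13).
7

Using Extended Euclidean Algorithm:
gcd(2, 13) = 1
Bezout coefficients: 2 × -6 + 13 × 1 = 1
So 2 × -6 ≡ 1 (mod 13)
The inverse is -6 mod 13 = 7
Verification: 2 × 7 = 14 = 1 × 13 + 1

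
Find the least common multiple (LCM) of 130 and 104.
520

First find GCD(130, 104) using the Euclidean algorithm:
130 = 1 × 104 + 26
104 = 4 × 26 + 0
GCD(130, 104) = 26

LCM formula: LCM(a, b) = (a × b) / GCD(a, b)
LCM(130, 104) = (130 × 104) / 26
LCM(130, 104) = 13520 / 26
LCM(130, 104) = 520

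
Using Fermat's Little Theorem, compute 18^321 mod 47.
By Fermat: 18^{46} ≡ 1 (mod 47). 321 = 6×46 + 45. So 18^{321} ≡ 18^{45} ≡ 34 (mod 47)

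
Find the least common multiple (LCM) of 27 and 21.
189

First find GCD(27, 21) using the Euclidean algorithm:
27 = 1 × 21 + 6
21 = 3 × 6 + 3
6 = 2 × 3 + 0
GCD(27, 21) = 3

LCM formula: LCM(a, b) = (a × b) / GCD(a, b)
LCM(27, 21) = (27 × 21) / 3
LCM(27, 21) = 567 / 3
LCM(27, 21) = 189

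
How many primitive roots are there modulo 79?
24

The number of primitive roots modulo p is φ(p-1) = φ(78)
φ(78) = 24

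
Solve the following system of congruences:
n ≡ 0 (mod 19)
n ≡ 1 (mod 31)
342

Using the Chinese Remainder Theorem:
M = product of moduli = 589
For equation 1: M_1 = 31, 31 ≡ 12 (mod 19), inverse of 31 mod 19 is 8 (check: 12 × 8 = 96 ≡ 1 (mod 19))
For equation 2: M_2 = 19, 19 ≡ 19 (mod 31), inverse of 19 mod 31 is 18 (check: 19 × 18 = 342 ≡ 1 (mod 31))
Combine: n ≡ Σ r_i×M_i×(M_i⁻¹ mod m_i) = 0×31×8 + 1×19×18 = 0 + 342 = 342
342 mod 589 = 342
n ≡ 342 (mod 589)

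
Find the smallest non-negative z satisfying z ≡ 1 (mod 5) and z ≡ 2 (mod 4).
M = 5 × 4 = 20. M₁ = 4, y₁ ≡ 4 (mod 5). M₂ = 5, y₂ ≡ 1 (mod 4). z = 1×4×4 + 2×5×1 ≡ 6 (mod 20)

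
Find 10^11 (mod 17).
Using repeated squaring. 11 = 8 + 2 + 1 (binary 1011). Repeated squaring mod 17: 10^1 ≡ 10; 10^2 ≡ 10² = 100 ≡ 15; 10^4 ≡ 15² = 225 ≡ 4; 10^8 ≡ 4² = 16 ≡ 16. Multiply: 10^11 = 10^8 × 10^2 × 10^1 ≡ 16 × 15 × 10 (mod 17): 16 × 15 = 240 ≡ 2; 2 × 10 = 20 ≡ 3. So 10^11 ≡ 3 (mod 17).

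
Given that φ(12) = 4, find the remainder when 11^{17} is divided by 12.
By Euler: 11^{4} ≡ 1 (mod 12) since gcd(11, 12) = 1. 17 = 4×4 + 1. So 11^{17} ≡ 11^{1} ≡ 11 (mod 12)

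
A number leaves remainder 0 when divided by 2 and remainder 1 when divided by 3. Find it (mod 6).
M = 2 × 3 = 6. M₁ = 3, y₁ ≡ 1 (mod 2). M₂ = 2, y₂ ≡ 2 (mod 3). r = 0×3×1 + 1×2×2 ≡ 4 (mod 6)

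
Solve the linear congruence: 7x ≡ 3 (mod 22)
13

Since gcd(7, 22) = 1 divides 3, a solution exists.
Multiply both sides by the inverse of 7 mod 22:
  7^(-1) mod 22 = 19
  x ≡ 19 × 3 ≡ 57 ≡ 13 (mod 22)
Verification: 7 × 13 = 91 = 4 × 22 + 3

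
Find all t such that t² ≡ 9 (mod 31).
The square roots of 9 mod 31 are 28 and 3. Verify: 28² = 784 ≡ 9 (mod 31)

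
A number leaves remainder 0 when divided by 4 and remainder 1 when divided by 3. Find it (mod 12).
M = 4 × 3 = 12. M₁ = 3, y₁ ≡ 3 (mod 4). M₂ = 4, y₂ ≡ 1 (mod 3). x = 0×3×3 + 1×4×1 ≡ 4 (mod 12)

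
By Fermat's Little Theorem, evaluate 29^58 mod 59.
By Fermat's Little Theorem, 29^{58} ≡ 1 (mod 59) since 59 is prime and gcd(29, 59) = 1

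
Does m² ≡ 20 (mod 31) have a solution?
By Euler's criterion: 20^{15} ≡ 1 (mod 31). Since this equals 1, 20 is a QR.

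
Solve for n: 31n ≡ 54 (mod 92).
70

Since gcd(31, 92) = 1 divides 54, a solution exists.
Multiply both sides by the inverse of 31 mod 92:
  31^(-1) mod 92 = 3
  x ≡ 3 × 54 ≡ 162 ≡ 70 (mod 92)
Verification: 31 × 70 = 2170 = 23 × 92 + 54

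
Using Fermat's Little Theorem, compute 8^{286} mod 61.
27

By Fermat's Little Theorem, a^(p-1) ≡ 1 (mod p) for prime p and gcd(a, p) = 1
Here p = 61, so 8^60 ≡ 1 (mod 61)
We can reduce the exponent: 286 mod 60 = 46
So 8^286 ≡ 8^46 (mod 61)
Computing: 8^46 mod 61 = 27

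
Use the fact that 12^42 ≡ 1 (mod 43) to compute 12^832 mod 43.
By Fermat: 12^{42} ≡ 1 (mod 43). 832 ≡ 34 (mod 42). So 12^{832} ≡ 12^{34} ≡ 40 (mod 43)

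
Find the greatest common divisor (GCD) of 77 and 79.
1

Using the Euclidean algorithm:
77 = 0 × 79 + 77
79 = 1 × 77 + 2
77 = 38 × 2 + 1
2 = 2 × 1 + 0

GCD(77, 79) = 1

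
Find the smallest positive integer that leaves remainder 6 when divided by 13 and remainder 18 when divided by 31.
M = 13 × 31 = 403. M₁ = 31, y₁ ≡ 8 (mod 13). M₂ = 13, y₂ ≡ 12 (mod 31). k = 6×31×8 + 18×13×12 ≡ 266 (mod 403). The smallest positive such number is 266.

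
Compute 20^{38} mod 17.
15

Using successive squaring:
Binary expansion of 38: 100110
Powers of 20 mod 17 (each is the square of the previous):
  20^1 ≡ 3 (mod 17)
  20^2 ≡ 3² = 9 ≡ 9 (mod 17)
  20^4 ≡ 9² = 81 ≡ 13 (mod 17)
  20^8 ≡ 13² = 169 ≡ 16 (mod 17)
  20^16 ≡ 16² = 256 ≡ 1 (mod 17)
  20^32 ≡ 1² = 1 ≡ 1 (mod 17)
38 = 32 + 4 + 2, so 20^38 = 20^32 × 20^4 × 20^2 ≡ 1 × 13 × 9 (mod 17)
Multiplying step by step:
  1 × 13 = 13 ≡ 13 (mod 17)
  13 × 9 = 117 ≡ 15 (mod 17)
Result: 20^38 ≡ 15 (mod 17)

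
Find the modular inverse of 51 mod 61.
51^(-1) ≡ 6 (mod 61). Verification: 51 × 6 = 306 ≡ 1 (mod 61)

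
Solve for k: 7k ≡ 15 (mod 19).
13

Since gcd(7, 19) = 1 divides 15, a solution exists.
Multiply both sides by the inverse of 7 mod 19:
  7^(-1) mod 19 = 11
  x ≡ 11 × 15 ≡ 165 ≡ 13 (mod 19)
Verification: 7 × 13 = 91 = 4 × 19 + 15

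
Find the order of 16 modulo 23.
Powers of 16 mod 23: 16^1≡16, 16^2≡3, 16^3≡2, 16^4≡9, 16^5≡6, 16^6≡4, 16^7≡18, 16^8≡12, 16^9≡8, 16^10≡13, 16^11≡1. Order = 11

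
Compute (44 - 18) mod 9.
8

(44 - 18) = 26
26 mod 9 = 8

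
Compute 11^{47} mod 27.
14

Using successive squaring:
Binary expansion of 47: 101111
Powers of 11 mod 27 (each is the square of the previous):
  11^1 ≡ 11 (mod 27)
  11^2 ≡ 11² = 121 ≡ 13 (mod 27)
  11^4 ≡ 13² = 169 ≡ 7 (mod 27)
  11^8 ≡ 7² = 49 ≡ 22 (mod 27)
  11^16 ≡ 22² = 484 ≡ 25 (mod 27)
  11^32 ≡ 25² = 625 ≡ 4 (mod 27)
47 = 32 + 8 + 4 + 2 + 1, so 11^47 = 11^32 × 11^8 × 11^4 × 11^2 × 11^1 ≡ 4 × 22 × 7 × 13 × 11 (mod 27)
Multiplying step by step:
  4 × 22 = 88 ≡ 7 (mod 27)
  7 × 7 = 49 ≡ 22 (mod 27)
  22 × 13 = 286 ≡ 16 (mod 27)
  16 × 11 = 176 ≡ 14 (mod 27)
Result: 11^47 ≡ 14 (mod 27)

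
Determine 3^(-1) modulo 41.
3^(-1) ≡ 14 (mod 41). Verification: 3 × 14 = 42 ≡ 1 (mod 41)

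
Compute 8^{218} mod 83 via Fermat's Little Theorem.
21

By Fermat's Little Theorem, a^(p-1) ≡ 1 (mod p) for prime p and gcd(a, p) = 1
Here p = 83, so 8^82 ≡ 1 (mod 83)
We can reduce the exponent: 218 mod 82 = 54
So 8^218 ≡ 8^54 (mod 83)
Computing: 8^54 mod 83 = 21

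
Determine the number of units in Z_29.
28

Prime factorization: 29 = 29
Using the formula φ(n) = n × Π(1 - 1/p) for each prime factor p:
φ(29) = 29 × (1 - 1/29)
φ(29) = 28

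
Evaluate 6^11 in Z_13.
Using repeated squaring. 11 = 8 + 2 + 1 (binary 1011). Repeated squaring mod 13: 6^1 ≡ 6; 6^2 ≡ 6² = 36 ≡ 10; 6^4 ≡ 10² = 100 ≡ 9; 6^8 ≡ 9² = 81 ≡ 3. Multiply: 6^11 = 6^8 × 6^2 × 6^1 ≡ 3 × 10 × 6 (mod 13): 3 × 10 = 30 ≡ 4; 4 × 6 = 24 ≡ 11. So 6^11 ≡ 11 (mod 13).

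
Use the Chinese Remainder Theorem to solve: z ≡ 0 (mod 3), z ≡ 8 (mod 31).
M = 3 × 31 = 93. M₁ = 31, y₁ ≡ 1 (mod 3). M₂ = 3, y₂ ≡ 21 (mod 31). z = 0×31×1 + 8×3×21 ≡ 39 (mod 93)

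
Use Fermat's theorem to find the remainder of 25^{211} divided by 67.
22

By Fermat's Little Theorem, a^(p-1) ≡ 1 (mod p) for prime p and gcd(a, p) = 1
Here p = 67, so 25^66 ≡ 1 (mod 67)
We can reduce the exponent: 211 mod 66 = 13
So 25^211 ≡ 25^13 (mod 67)
Computing: 25^13 mod 67 = 22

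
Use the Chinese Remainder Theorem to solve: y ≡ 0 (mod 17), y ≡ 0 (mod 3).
0

Using the Chinese Remainder Theorem:
M = product of moduli = 51
For equation 1: M_1 = 3, 3 ≡ 3 (mod 17), inverse of 3 mod 17 is 6 (check: 3 × 6 = 18 ≡ 1 (mod 17))
For equation 2: M_2 = 17, 17 ≡ 2 (mod 3), inverse of 17 mod 3 is 2 (check: 2 × 2 = 4 ≡ 1 (mod 3))
Combine: y ≡ Σ r_i×M_i×(M_i⁻¹ mod m_i) = 0×3×6 + 0×17×2 = 0 + 0 = 0
0 mod 51 = 0
y ≡ 0 (mod 51)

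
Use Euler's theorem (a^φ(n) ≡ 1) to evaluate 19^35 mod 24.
By Euler: 19^{8} ≡ 1 (mod 24) since gcd(19, 24) = 1. 35 = 4×8 + 3. So 19^{35} ≡ 19^{3} ≡ 19 (mod 24)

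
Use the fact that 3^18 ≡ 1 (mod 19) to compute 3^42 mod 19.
By Fermat: 3^{18} ≡ 1 (mod 19). 42 = 2×18 + 6. So 3^{42} ≡ 3^{6} ≡ 7 (mod 19)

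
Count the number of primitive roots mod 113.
Number of primitive roots mod 113 = φ(112) = 48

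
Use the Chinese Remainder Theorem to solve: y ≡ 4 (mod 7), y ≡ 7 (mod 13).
M = 7 × 13 = 91. M₁ = 13, y₁ ≡ 6 (mod 7). M₂ = 7, y₂ ≡ 2 (mod 13). y = 4×13×6 + 7×7×2 ≡ 46 (mod 91)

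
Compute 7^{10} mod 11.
1

Using successive squaring:
Binary expansion of 10: 1010
Powers of 7 mod 11 (each is the square of the previous):
  7^1 ≡ 7 (mod 11)
  7^2 ≡ 7² = 49 ≡ 5 (mod 11)
  7^4 ≡ 5² = 25 ≡ 3 (mod 11)
  7^8 ≡ 3² = 9 ≡ 9 (mod 11)
10 = 8 + 2, so 7^10 = 7^8 × 7^2 ≡ 9 × 5 (mod 11)
Multiplying step by step:
  9 × 5 = 45 ≡ 1 (mod 11)
Result: 7^10 ≡ 1 (mod 11)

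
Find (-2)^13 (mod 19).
Using repeated squaring. (-2) ≡ 17 (mod 19). 13 = 8 + 4 + 1 (binary 1101). Repeated squaring mod 19: 17^1 ≡ 17; 17^2 ≡ 17² = 289 ≡ 4; 17^4 ≡ 4² = 16 ≡ 16; 17^8 ≡ 16² = 256 ≡ 9. Multiply: (-2)^13 ≡ 17^8 × 17^4 × 17^1 ≡ 9 × 16 × 17 (mod 19): 9 × 16 = 144 ≡ 11; 11 × 17 = 187 ≡ 16. So (-2)^13 ≡ 16 (mod 19).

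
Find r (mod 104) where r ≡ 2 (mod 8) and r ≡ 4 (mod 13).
M = 8 × 13 = 104. M₁ = 13, y₁ ≡ 5 (mod 8). M₂ = 8, y₂ ≡ 5 (mod 13). r = 2×13×5 + 4×8×5 ≡ 82 (mod 104)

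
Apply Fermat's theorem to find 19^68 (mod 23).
By Fermat: 19^{22} ≡ 1 (mod 23). 68 = 3×22 + 2. So 19^{68} ≡ 19^{2} ≡ 16 (mod 23)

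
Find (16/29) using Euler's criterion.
(16/29) = 16^{14} mod 29 = 1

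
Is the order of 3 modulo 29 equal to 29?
No, the actual order is 28, not 29.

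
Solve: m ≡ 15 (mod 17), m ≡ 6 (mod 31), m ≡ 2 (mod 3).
M = 17 × 31 × 3 = 1581. M₁ = 93, y₁ ≡ 15 (mod 17). M₂ = 51, y₂ ≡ 14 (mod 31). M₃ = 527, y₃ ≡ 2 (mod 3). m = 15×93×15 + 6×51×14 + 2×527×2 ≡ 440 (mod 1581)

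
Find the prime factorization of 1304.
2^3 × 163

Divide by primes starting from smallest:
1304 ÷ 2 = 652
652 ÷ 2 = 326
326 ÷ 2 = 163
163 ÷ 163 = 1

1304 = 2^3 × 163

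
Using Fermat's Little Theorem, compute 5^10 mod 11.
By Fermat's Little Theorem, 5^{10} ≡ 1 (mod 11) since 11 is prime and gcd(5, 11) = 1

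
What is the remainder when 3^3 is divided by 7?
3 = 2 + 1 (binary 11). Repeated squaring mod 7: 3^1 ≡ 3; 3^2 ≡ 3² = 9 ≡ 2. Multiply: 3^3 = 3^2 × 3^1 ≡ 2 × 3 (mod 7): 2 × 3 = 6 ≡ 6. So 3^3 ≡ 6 (mod 7).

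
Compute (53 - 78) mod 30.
5

(53 - 78) = -25
-25 mod 30 = 5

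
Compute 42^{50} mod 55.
34

Using successive squaring:
Binary expansion of 50: 110010
Powers of 42 mod 55 (each is the square of the previous):
  42^1 ≡ 42 (mod 55)
  42^2 ≡ 42² = 1764 ≡ 4 (mod 55)
  42^4 ≡ 4² = 16 ≡ 16 (mod 55)
  42^8 ≡ 16² = 256 ≡ 36 (mod 55)
  42^16 ≡ 36² = 1296 ≡ 31 (mod 55)
  42^32 ≡ 31² = 961 ≡ 26 (mod 55)
50 = 32 + 16 + 2, so 42^50 = 42^32 × 42^16 × 42^2 ≡ 26 × 31 × 4 (mod 55)
Multiplying step by step:
  26 × 31 = 806 ≡ 36 (mod 55)
  36 × 4 = 144 ≡ 34 (mod 55)
Result: 42^50 ≡ 34 (mod 55)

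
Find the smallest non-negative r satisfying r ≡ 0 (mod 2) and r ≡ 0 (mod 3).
M = 2 × 3 = 6. M₁ = 3, y₁ ≡ 1 (mod 2). M₂ = 2, y₂ ≡ 2 (mod 3). r = 0×3×1 + 0×2×2 ≡ 0 (mod 6)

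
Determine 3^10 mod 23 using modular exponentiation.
10 = 8 + 2 (binary 1010). Repeated squaring mod 23: 3^1 ≡ 3; 3^2 ≡ 3² = 9 ≡ 9; 3^4 ≡ 9² = 81 ≡ 12; 3^8 ≡ 12² = 144 ≡ 6. Multiply: 3^10 = 3^8 × 3^2 ≡ 6 × 9 (mod 23): 6 × 9 = 54 ≡ 8. So 3^10 ≡ 8 (mod 23).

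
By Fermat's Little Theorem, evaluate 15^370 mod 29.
By Fermat: 15^{28} ≡ 1 (mod 29). 370 ≡ 6 (mod 28). So 15^{370} ≡ 15^{6} ≡ 5 (mod 29)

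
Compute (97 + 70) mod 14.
13

(97 + 70) = 167
167 mod 14 = 13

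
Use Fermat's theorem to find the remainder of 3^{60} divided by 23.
13

By Fermat's Little Theorem, a^(p-1) ≡ 1 (mod p) for prime p and gcd(a, p) = 1
Here p = 23, so 3^22 ≡ 1 (mod 23)
We can reduce the exponent: 60 mod 22 = 16
So 3^60 ≡ 3^16 (mod 23)
Computing: 3^16 mod 23 = 13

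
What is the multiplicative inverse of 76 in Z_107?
76^(-1) ≡ 69 (mod 107). Verification: 76 × 69 = 5244 ≡ 1 (mod 107)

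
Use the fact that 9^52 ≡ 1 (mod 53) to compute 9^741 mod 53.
By Fermat: 9^{52} ≡ 1 (mod 53). 741 ≡ 13 (mod 52). So 9^{741} ≡ 9^{13} ≡ 52 (mod 53)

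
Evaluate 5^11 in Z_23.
Using repeated squaring. 11 = 8 + 2 + 1 (binary 1011). Repeated squaring mod 23: 5^1 ≡ 5; 5^2 ≡ 5² = 25 ≡ 2; 5^4 ≡ 2² = 4 ≡ 4; 5^8 ≡ 4² = 16 ≡ 16. Multiply: 5^11 = 5^8 × 5^2 × 5^1 ≡ 16 × 2 × 5 (mod 23): 16 × 2 = 32 ≡ 9; 9 × 5 = 45 ≡ 22. So 5^11 ≡ 22 (mod 23).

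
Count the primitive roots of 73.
24

The number of primitive roots modulo p is φ(p-1) = φ(72)
φ(72) = 24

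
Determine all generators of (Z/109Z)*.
Primitive roots mod 109: {6, 10, 11, 13, 14, 18, 24, 30, 37, 39, 40, 42, 44, 47, 50, 51, 52, 53, 56, 57, 58, 59, 62, 65, 67, 69, 70, 72, 79, 85, 91, 95, 96, 98, 99, 103}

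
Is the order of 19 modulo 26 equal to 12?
Yes, ord_26(19) = 12.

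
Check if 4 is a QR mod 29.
By Euler's criterion: 4^{14} ≡ 1 (mod 29). Since this equals 1, 4 is a QR.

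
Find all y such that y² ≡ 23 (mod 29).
The square roots of 23 mod 29 are 20 and 9. Verify: 20² = 400 ≡ 23 (mod 29)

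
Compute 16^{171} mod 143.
27

Using successive squaring:
Binary expansion of 171: 10101011
Powers of 16 mod 143 (each is the square of the previous):
  16^1 ≡ 16 (mod 143)
  16^2 ≡ 16² = 256 ≡ 113 (mod 143)
  16^4 ≡ 113² = 12769 ≡ 42 (mod 143)
  16^8 ≡ 42² = 1764 ≡ 48 (mod 143)
  16^16 ≡ 48² = 2304 ≡ 16 (mod 143)
  16^32 ≡ 16² = 256 ≡ 113 (mod 143)
  16^64 ≡ 113² = 12769 ≡ 42 (mod 143)
  16^128 ≡ 42² = 1764 ≡ 48 (mod 143)
171 = 128 + 32 + 8 + 2 + 1, so 16^171 = 16^128 × 16^32 × 16^8 × 16^2 × 16^1 ≡ 48 × 113 × 48 × 113 × 16 (mod 143)
Multiplying step by step:
  48 × 113 = 5424 ≡ 133 (mod 143)
  133 × 48 = 6384 ≡ 92 (mod 143)
  92 × 113 = 10396 ≡ 100 (mod 143)
  100 × 16 = 1600 ≡ 27 (mod 143)
Result: 16^171 ≡ 27 (mod 143)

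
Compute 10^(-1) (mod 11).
10

Using Extended Euclidean Algorithm:
gcd(10, 11) = 1
Bezout coefficients: 10 × -1 + 11 × 1 = 1
So 10 × -1 ≡ 1 (mod 11)
The inverse is -1 mod 11 = 10
Verification: 10 × 10 = 100 = 9 × 11 + 1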